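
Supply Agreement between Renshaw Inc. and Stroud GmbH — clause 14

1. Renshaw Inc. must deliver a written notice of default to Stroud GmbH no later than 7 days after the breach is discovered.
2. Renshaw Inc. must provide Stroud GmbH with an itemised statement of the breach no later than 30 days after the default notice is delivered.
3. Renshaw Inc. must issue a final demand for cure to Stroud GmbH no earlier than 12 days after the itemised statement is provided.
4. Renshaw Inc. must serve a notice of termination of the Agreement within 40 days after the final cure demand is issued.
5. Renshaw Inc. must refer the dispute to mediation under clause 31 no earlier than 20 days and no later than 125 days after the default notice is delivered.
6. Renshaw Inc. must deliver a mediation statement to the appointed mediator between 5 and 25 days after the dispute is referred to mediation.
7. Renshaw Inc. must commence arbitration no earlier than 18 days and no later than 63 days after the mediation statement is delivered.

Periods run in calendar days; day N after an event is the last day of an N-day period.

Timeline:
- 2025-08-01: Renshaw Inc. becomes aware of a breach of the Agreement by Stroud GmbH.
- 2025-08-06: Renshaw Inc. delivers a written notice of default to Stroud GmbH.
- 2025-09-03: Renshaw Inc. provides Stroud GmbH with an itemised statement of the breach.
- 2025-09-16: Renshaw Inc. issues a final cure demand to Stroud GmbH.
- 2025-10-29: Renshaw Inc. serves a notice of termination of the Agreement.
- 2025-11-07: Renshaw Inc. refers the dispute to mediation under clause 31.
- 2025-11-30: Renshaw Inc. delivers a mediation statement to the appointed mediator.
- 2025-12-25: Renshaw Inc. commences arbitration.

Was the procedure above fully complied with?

No

(1) due by 2025-08-01 + 7 days = 2025-08-08; completed 2025-08-06, before the deadline.
(2) due by 2025-08-06 + 30 days = 2025-09-05; completed 2025-09-03, before the deadline.
(3) permitted from 2025-09-03 + 12 days = 2025-09-15 onward; 2025-09-16 is on or after that date.
(4) due by 2025-09-16 + 40 days = 2025-10-26; 2025-10-29 misses that deadline by 3 days.
Later steps need not be reached.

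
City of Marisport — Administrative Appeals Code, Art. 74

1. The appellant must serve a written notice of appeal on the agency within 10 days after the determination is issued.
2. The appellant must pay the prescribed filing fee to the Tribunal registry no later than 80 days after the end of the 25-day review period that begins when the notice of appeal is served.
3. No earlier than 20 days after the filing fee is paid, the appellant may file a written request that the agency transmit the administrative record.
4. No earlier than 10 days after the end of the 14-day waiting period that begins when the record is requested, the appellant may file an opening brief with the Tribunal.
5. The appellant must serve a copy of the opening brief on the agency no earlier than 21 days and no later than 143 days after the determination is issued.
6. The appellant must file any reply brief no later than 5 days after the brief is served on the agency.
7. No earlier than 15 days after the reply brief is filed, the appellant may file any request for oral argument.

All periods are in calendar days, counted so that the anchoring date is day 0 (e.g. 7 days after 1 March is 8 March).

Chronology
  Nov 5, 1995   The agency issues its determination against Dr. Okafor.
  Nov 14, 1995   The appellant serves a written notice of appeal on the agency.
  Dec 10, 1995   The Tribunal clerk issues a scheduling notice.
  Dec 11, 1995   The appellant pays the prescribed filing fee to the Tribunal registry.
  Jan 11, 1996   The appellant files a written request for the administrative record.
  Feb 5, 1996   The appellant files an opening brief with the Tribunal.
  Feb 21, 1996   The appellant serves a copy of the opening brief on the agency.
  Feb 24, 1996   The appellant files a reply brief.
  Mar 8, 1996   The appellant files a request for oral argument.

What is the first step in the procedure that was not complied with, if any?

Step 1 — counting 10 days from Nov 5, 1995 (when the determination is issued) gives a deadline of Nov 15, 1995; completed Nov 14, 1995, before the deadline.
Step 2 — counting 80 days from Dec 9, 1995 (end of the 25-day review period, which began when the notice of appeal is served on Nov 14, 1995) gives a deadline of Feb 27, 1996; completed Dec 11, 1995, before the deadline.
Step 3 — must wait 20 days from Dec 11, 1995 (when the filing fee is paid), so not before Dec 31, 1995; done Jan 11, 1996, after the minimum wait.
Step 4 — must wait 10 days from Jan 25, 1996 (end of the 14-day waiting period, which began when the record is requested on Jan 11, 1996), so not before Feb 4, 1996; done Feb 5, 1996, after the minimum wait.
Step 5 — 21 and 143 days from Nov 5, 1995 (when the determination is issued) are Nov 26, 1995 and Mar 27, 1996 respectively; done Feb 21, 1996 — within the window.
Step 6 — counting 5 days from Feb 21, 1996 (when the brief is served on the agency) gives a deadline of Feb 26, 1996; done Feb 24, 1996 — timely.
Step 7 — must wait 15 days from Feb 24, 1996 (when the reply brief is filed), so not before Mar 10, 1996; acted on Mar 8, 1996, 2 days prematurely.
No need to go further; step 7 was not satisfied.

Step 7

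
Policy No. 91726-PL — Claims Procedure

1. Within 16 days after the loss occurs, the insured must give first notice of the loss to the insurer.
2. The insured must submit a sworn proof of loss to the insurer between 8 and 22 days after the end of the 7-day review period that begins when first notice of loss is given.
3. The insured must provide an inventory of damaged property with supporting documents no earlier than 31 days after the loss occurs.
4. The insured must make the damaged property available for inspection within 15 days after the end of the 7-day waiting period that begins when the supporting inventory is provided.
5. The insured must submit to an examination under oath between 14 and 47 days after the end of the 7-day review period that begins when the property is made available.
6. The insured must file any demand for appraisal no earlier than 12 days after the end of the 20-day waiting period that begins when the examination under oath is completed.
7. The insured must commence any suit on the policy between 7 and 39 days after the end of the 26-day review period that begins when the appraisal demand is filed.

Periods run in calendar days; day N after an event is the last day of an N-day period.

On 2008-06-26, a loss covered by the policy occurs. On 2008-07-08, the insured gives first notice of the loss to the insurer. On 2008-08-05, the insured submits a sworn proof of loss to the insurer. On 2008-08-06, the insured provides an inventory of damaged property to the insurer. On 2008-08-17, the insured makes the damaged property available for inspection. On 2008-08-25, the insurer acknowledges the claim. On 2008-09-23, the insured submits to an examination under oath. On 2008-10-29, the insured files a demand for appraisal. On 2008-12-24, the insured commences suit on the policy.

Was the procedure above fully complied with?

Yes

Step 1: 16 days after 2008-06-26 (when the loss occurs) is 2008-07-12; done 2008-07-08 — timely.
Step 2: the window is 8–22 days after 2008-07-15 (end of the 7-day review period, which began when first notice of loss is given on 2008-07-08), so 2008-07-23 through 2008-08-06; 2008-08-05 falls inside that range.
Step 3: the earliest permitted date is 31 days after 2008-06-26 (when the loss occurs), i.e. 2008-07-27; done 2008-08-06, after the minimum wait.
Step 4: 15 days after 2008-08-13 (end of the 7-day waiting period, which began when the supporting inventory is provided on 2008-08-06) is 2008-08-28; done 2008-08-17 — timely.
Step 5: the window is 14–47 days after 2008-08-24 (end of the 7-day review period, which began when the property is made available on 2008-08-17), so 2008-09-07 through 2008-10-10; done 2008-09-23 — within the window.
Step 6: the earliest permitted date is 12 days after 2008-10-13 (end of the 20-day waiting period, which began when the examination under oath is completed on 2008-09-23), i.e. 2008-10-25; 2008-10-29 is on or after that date.
Step 7: the window is 7–39 days after 2008-11-24 (end of the 26-day review period, which began when the appraisal demand is filed on 2008-10-29), so 2008-12-01 through 2009-01-02; done 2008-12-24, which is between those dates.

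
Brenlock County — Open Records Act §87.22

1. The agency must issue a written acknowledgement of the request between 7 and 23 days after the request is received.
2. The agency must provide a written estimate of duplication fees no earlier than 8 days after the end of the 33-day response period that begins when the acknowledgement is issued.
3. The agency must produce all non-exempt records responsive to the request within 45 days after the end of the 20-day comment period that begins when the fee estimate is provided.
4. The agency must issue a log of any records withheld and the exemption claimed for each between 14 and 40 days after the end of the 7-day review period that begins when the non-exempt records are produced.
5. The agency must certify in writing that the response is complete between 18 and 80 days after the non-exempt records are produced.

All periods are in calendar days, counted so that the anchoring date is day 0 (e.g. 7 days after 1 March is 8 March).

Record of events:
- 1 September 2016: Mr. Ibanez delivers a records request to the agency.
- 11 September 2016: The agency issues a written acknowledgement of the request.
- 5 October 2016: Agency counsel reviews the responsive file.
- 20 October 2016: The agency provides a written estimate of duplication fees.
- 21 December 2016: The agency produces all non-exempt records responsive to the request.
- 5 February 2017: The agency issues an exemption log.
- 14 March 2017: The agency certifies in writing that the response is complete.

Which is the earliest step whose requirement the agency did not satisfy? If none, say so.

Step 2

(1) the permitted window runs from 1 September 2016 + 7 = 8 September 2016 to 1 September 2016 + 23 = 24 September 2016; done 11 September 2016 — within the window.
(2) permitted from 14 October 2016 + 8 days = 22 October 2016 onward; acted on 20 October 2016, 2 days prematurely.
No need to go further; step 2 was not satisfied.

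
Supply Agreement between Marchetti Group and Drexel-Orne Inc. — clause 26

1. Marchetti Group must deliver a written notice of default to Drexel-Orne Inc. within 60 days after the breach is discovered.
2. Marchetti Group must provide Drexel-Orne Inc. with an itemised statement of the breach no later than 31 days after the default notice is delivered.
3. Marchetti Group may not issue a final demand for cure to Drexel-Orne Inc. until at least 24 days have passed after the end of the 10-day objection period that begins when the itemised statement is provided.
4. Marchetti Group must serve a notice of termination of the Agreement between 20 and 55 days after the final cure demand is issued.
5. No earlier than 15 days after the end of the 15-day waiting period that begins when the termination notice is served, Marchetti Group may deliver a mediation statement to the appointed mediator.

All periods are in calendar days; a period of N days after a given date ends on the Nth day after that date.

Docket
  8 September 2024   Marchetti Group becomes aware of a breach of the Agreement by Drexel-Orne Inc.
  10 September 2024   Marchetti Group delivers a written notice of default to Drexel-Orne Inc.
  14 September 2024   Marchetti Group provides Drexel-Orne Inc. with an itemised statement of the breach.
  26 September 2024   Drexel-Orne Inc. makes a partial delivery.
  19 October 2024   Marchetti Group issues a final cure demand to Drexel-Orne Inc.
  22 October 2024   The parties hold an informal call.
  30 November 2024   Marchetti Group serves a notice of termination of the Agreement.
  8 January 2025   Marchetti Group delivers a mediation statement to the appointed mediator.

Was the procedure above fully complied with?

Step 1 — counting 60 days from 8 September 2024 (when the breach is discovered) gives a deadline of 7 November 2024; 10 September 2024 is within that limit.
Step 2 — counting 31 days from 10 September 2024 (when the default notice is delivered) gives a deadline of 11 October 2024; done 14 September 2024 — timely.
Step 3 — must wait 24 days from 24 September 2024 (end of the 10-day objection period, which began when the itemised statement is provided on 14 September 2024), so not before 18 October 2024; done 19 October 2024, after the minimum wait.
Step 4 — 20 and 55 days from 19 October 2024 (when the final cure demand is issued) are 8 November 2024 and 13 December 2024 respectively; done 30 November 2024, which is between those dates.
Step 5 — must wait 15 days from 15 December 2024 (end of the 15-day waiting period, which began when the termination notice is served on 30 November 2024), so not before 30 December 2024; 8 January 2025 is on or after that date.

Yes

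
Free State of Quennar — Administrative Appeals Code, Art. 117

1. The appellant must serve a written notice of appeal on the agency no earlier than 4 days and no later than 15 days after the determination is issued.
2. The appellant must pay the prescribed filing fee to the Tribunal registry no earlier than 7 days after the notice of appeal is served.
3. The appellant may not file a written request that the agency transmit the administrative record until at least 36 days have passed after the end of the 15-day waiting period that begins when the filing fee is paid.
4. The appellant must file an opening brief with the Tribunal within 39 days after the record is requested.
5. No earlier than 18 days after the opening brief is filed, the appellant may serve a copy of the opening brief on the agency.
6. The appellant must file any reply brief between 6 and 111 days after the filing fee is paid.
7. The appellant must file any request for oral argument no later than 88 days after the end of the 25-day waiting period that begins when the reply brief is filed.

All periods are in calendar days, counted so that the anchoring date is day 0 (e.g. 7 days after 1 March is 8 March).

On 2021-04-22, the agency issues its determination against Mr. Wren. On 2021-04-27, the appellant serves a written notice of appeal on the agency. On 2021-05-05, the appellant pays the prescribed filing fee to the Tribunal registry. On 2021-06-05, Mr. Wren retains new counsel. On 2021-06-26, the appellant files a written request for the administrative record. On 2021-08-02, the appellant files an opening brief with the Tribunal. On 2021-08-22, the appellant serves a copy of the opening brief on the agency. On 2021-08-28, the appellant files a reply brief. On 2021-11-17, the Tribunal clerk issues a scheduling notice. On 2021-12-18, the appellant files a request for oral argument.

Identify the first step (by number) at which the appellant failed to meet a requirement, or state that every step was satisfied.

Step 6

Step 1 — 4 and 15 days from 2021-04-22 (when the determination is issued) are 2021-04-26 and 2021-05-07 respectively; done 2021-04-27 — within the window.
Step 2 — must wait 7 days from 2021-04-27 (when the notice of appeal is served), so not before 2021-05-04; 2021-05-05 is on or after that date.
Step 3 — must wait 36 days from 2021-05-20 (end of the 15-day waiting period, which began when the filing fee is paid on 2021-05-05), so not before 2021-06-25; 2021-06-26 is on or after that date.
Step 4 — counting 39 days from 2021-06-26 (when the record is requested) gives a deadline of 2021-08-04; 2021-08-02 is within that limit.
Step 5 — must wait 18 days from 2021-08-02 (when the opening brief is filed), so not before 2021-08-20; done 2021-08-22, after the minimum wait.
Step 6 — 6 and 111 days from 2021-05-05 (when the filing fee is paid) are 2021-05-11 and 2021-08-24 respectively; done 2021-08-28 — 4 days after the window closed.
No need to go further; step 6 was not satisfied.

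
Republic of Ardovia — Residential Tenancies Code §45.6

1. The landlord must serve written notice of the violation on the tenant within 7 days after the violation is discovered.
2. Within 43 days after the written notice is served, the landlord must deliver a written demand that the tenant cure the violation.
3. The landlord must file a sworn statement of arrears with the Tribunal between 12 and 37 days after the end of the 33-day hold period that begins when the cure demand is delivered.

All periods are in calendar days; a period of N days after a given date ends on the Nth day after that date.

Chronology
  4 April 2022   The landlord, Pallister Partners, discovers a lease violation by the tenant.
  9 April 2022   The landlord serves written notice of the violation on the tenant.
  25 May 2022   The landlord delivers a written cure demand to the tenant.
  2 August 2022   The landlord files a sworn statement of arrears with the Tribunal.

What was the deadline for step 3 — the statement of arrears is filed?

The cure demand is delivered on 25 May 2022; the 33-day hold period therefore ends 27 June 2022, and step 3 runs from that date. The window is 12–37 days after 27 June 2022; it closes on 3 August 2022.

3 August 2022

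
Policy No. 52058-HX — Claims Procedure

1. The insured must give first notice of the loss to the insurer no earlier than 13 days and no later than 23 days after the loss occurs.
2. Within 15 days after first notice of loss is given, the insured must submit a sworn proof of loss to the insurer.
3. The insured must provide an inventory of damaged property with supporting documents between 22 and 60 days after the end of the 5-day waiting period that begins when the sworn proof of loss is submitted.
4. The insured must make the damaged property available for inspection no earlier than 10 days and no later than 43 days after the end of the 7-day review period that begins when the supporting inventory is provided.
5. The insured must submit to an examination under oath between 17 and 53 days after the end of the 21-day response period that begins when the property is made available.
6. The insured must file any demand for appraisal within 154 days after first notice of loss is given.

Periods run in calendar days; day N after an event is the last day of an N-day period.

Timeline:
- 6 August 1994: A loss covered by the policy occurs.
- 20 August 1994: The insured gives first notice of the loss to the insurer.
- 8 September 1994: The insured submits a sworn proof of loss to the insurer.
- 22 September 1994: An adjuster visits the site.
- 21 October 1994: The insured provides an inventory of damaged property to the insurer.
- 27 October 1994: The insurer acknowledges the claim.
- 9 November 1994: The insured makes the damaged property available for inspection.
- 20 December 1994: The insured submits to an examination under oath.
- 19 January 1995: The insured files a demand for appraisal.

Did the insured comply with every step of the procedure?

Step 1 — 13 and 23 days from 6 August 1994 (when the loss occurs) are 19 August 1994 and 29 August 1994 respectively; 20 August 1994 falls inside that range.
Step 2 — counting 15 days from 20 August 1994 (when first notice of loss is given) gives a deadline of 4 September 1994; done 8 September 1994 — 4 days late.
The procedure was therefore not followed at step 2.

No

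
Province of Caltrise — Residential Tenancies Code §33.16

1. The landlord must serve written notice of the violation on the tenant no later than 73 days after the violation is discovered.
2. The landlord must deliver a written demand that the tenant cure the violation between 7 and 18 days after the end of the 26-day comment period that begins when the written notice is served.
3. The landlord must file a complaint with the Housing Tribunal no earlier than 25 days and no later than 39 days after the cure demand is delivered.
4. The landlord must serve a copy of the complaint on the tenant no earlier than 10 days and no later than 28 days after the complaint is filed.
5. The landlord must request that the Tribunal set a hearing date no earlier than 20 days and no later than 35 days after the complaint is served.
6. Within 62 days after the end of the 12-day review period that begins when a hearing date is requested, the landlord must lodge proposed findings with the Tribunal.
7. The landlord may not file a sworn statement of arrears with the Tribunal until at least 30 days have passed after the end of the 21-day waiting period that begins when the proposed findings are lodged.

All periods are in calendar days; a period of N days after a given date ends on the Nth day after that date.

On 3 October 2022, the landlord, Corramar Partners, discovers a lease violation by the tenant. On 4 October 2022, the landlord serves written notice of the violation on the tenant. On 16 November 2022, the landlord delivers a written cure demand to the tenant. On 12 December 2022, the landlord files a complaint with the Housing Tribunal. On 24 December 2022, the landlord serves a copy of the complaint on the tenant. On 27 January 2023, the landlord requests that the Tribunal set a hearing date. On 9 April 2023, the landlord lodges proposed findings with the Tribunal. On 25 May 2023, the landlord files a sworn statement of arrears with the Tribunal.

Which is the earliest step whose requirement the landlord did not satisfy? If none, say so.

Step 7

Step 1: 73 days after 3 October 2022 (when the violation is discovered) is 15 December 2022; done 4 October 2022 — timely.
Step 2: the window is 7–18 days after 30 October 2022 (end of the 26-day comment period, which began when the written notice is served on 4 October 2022), so 6 November 2022 through 17 November 2022; done 16 November 2022 — within the window.
Step 3: the window is 25–39 days after 16 November 2022 (when the cure demand is delivered), so 11 December 2022 through 25 December 2022; 12 December 2022 falls inside that range.
Step 4: the window is 10–28 days after 12 December 2022 (when the complaint is filed), so 22 December 2022 through 9 January 2023; done 24 December 2022, which is between those dates.
Step 5: the window is 20–35 days after 24 December 2022 (when the complaint is served), so 13 January 2023 through 28 January 2023; done 27 January 2023, which is between those dates.
Step 6: 62 days after 8 February 2023 (end of the 12-day review period, which began when a hearing date is requested on 27 January 2023) is 11 April 2023; completed 9 April 2023, before the deadline.
Step 7: the earliest permitted date is 30 days after 30 April 2023 (end of the 21-day waiting period, which began when the proposed findings are lodged on 9 April 2023), i.e. 30 May 2023; 25 May 2023 is 5 days before the earliest permitted date.
The analysis stops there.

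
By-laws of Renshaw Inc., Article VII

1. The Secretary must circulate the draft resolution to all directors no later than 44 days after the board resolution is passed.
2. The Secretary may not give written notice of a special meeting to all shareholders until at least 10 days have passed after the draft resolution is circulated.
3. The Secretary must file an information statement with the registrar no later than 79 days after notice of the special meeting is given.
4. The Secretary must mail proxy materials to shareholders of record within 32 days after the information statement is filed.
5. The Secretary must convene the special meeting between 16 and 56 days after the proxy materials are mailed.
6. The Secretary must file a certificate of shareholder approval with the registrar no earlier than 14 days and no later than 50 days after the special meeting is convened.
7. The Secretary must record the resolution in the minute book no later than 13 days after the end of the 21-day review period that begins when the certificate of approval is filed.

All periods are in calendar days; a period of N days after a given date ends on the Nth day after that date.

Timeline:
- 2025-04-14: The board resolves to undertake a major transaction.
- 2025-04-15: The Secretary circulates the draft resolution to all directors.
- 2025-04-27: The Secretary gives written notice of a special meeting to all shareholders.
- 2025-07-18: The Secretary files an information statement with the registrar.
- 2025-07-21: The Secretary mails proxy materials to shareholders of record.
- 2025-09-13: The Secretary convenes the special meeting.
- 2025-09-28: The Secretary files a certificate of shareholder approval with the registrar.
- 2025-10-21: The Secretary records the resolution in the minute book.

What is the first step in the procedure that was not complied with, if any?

Step 3

Step 1 — counting 44 days from 2025-04-14 (when the board resolution is passed) gives a deadline of 2025-05-28; completed 2025-04-15, before the deadline.
Step 2 — must wait 10 days from 2025-04-15 (when the draft resolution is circulated), so not before 2025-04-25; done 2025-04-27, after the minimum wait.
Step 3 — counting 79 days from 2025-04-27 (when notice of the special meeting is given) gives a deadline of 2025-07-15; 2025-07-18 misses that deadline by 3 days.
That is the first point of non-compliance.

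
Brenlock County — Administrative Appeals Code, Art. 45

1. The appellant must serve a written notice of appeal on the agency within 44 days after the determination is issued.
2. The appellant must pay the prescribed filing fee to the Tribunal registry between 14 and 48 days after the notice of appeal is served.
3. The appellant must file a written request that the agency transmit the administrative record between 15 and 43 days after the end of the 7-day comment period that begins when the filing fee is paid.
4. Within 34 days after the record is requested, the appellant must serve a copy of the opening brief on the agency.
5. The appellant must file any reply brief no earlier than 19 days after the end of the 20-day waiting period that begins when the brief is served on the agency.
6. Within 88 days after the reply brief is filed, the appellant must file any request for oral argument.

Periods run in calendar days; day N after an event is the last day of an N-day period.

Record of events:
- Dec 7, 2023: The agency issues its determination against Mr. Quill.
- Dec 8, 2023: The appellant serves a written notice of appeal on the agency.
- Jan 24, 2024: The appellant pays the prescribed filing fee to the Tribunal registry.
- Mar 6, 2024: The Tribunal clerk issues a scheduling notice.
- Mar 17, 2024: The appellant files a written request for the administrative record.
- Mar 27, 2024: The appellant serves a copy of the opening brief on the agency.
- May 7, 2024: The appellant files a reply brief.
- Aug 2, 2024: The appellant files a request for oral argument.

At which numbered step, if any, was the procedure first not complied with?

Step 3

Step 1: 44 days after Dec 7, 2023 (when the determination is issued) is Jan 20, 2024; done Dec 8, 2023 — timely.
Step 2: the window is 14–48 days after Dec 8, 2023 (when the notice of appeal is served), so Dec 22, 2023 through Jan 25, 2024; Jan 24, 2024 falls inside that range.
Step 3: the window is 15–43 days after Jan 31, 2024 (end of the 7-day comment period, which began when the filing fee is paid on Jan 24, 2024), so Feb 15, 2024 through Mar 14, 2024; done Mar 17, 2024 — 3 days after the window closed.
No need to go further; step 3 was not satisfied.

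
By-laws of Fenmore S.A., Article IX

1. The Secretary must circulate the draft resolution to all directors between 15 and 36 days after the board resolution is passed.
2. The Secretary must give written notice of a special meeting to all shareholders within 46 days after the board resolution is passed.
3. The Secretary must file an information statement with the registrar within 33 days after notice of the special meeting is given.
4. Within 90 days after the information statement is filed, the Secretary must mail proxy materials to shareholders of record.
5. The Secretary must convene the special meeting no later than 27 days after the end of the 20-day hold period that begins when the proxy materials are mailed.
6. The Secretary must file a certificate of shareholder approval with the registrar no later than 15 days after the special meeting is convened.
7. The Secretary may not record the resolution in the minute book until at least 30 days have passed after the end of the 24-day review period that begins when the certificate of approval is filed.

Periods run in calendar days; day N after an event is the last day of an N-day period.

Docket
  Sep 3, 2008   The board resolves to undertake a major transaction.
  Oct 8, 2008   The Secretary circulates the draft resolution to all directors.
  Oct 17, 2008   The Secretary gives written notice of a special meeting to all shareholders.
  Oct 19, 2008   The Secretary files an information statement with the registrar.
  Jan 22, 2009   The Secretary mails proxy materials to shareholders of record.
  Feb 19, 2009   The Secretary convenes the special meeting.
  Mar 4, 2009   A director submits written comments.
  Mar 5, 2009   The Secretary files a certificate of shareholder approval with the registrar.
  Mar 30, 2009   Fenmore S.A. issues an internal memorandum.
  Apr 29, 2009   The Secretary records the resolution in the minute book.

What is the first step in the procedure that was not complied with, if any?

(1) the permitted window runs from Sep 3, 2008 + 15 = Sep 18, 2008 to Sep 3, 2008 + 36 = Oct 9, 2008; done Oct 8, 2008, which is between those dates.
(2) due by Sep 3, 2008 + 46 days = Oct 19, 2008; done Oct 17, 2008 — timely.
(3) due by Oct 17, 2008 + 33 days = Nov 19, 2008; completed Oct 19, 2008, before the deadline.
(4) due by Oct 19, 2008 + 90 days = Jan 17, 2009; done Jan 22, 2009 — 5 days late.

Step 4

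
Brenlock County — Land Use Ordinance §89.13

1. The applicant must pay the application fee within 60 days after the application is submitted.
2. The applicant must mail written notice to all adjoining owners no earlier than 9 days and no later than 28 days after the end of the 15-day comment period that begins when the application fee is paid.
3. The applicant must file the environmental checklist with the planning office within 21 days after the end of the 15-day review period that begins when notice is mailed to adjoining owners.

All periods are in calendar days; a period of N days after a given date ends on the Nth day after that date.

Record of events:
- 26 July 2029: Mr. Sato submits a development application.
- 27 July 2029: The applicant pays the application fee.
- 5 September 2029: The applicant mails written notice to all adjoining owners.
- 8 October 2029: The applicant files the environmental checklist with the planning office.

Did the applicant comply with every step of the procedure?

Yes

Step 1: 60 days after 26 July 2029 (when the application is submitted) is 24 September 2029; 27 July 2029 is within that limit.
Step 2: the window is 9–28 days after 11 August 2029 (end of the 15-day comment period, which began when the application fee is paid on 27 July 2029), so 20 August 2029 through 8 September 2029; done 5 September 2029 — within the window.
Step 3: 21 days after 20 September 2029 (end of the 15-day review period, which began when notice is mailed to adjoining owners on 5 September 2029) is 11 October 2029; done 8 October 2029 — timely.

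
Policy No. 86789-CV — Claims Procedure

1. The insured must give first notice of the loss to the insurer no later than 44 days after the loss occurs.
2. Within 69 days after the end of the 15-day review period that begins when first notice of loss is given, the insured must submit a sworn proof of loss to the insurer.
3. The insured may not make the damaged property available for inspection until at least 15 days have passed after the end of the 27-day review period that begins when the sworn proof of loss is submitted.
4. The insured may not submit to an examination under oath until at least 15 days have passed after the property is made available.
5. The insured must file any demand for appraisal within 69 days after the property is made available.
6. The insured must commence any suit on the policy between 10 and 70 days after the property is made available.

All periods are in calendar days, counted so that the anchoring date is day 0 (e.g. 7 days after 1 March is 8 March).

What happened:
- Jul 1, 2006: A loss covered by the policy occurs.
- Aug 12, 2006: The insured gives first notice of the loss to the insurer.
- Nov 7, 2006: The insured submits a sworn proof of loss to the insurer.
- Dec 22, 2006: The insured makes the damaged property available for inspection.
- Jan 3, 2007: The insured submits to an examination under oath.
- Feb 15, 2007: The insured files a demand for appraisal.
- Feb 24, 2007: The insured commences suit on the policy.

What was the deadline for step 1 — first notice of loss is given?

Aug 14, 2006

Step 1 runs from Jul 1, 2006, when the loss occurs. 44 days after Jul 1, 2006 is Aug 14, 2006.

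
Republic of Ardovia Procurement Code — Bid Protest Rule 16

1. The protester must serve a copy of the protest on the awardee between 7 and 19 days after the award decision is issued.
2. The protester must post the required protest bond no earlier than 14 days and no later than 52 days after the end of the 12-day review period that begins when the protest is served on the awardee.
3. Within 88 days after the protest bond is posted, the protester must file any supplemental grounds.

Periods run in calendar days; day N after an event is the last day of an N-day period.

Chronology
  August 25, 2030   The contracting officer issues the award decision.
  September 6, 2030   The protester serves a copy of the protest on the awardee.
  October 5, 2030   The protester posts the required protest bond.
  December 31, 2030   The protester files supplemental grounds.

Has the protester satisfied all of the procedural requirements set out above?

Yes

Step 1 — 7 and 19 days from August 25, 2030 (when the award decision is issued) are September 1, 2030 and September 13, 2030 respectively; done September 6, 2030 — within the window.
Step 2 — 14 and 52 days from September 18, 2030 (end of the 12-day review period, which began when the protest is served on the awardee on September 6, 2030) are October 2, 2030 and November 9, 2030 respectively; done October 5, 2030, which is between those dates.
Step 3 — counting 88 days from October 5, 2030 (when the protest bond is posted) gives a deadline of January 1, 2031; completed December 31, 2030, before the deadline.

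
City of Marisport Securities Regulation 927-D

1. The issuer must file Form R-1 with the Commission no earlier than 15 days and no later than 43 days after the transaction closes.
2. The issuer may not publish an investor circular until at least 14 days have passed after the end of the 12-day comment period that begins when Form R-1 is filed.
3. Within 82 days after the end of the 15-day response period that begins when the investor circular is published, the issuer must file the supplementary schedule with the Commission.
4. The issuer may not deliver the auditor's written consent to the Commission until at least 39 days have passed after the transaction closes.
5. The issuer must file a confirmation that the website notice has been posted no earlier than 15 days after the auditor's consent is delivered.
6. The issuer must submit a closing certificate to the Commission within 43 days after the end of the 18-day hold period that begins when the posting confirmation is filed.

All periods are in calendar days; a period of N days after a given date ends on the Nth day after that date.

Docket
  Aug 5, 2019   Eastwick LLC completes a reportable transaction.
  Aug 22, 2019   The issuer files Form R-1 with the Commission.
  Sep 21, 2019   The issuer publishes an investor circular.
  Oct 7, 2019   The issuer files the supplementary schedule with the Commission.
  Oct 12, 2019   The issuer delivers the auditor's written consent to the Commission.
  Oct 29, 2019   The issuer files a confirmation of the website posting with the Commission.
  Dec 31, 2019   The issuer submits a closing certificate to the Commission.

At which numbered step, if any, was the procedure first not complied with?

Step 1 — 15 and 43 days from Aug 5, 2019 (when the transaction closes) are Aug 20, 2019 and Sep 17, 2019 respectively; Aug 22, 2019 falls inside that range.
Step 2 — must wait 14 days from Sep 3, 2019 (end of the 12-day comment period, which began when Form R-1 is filed on Aug 22, 2019), so not before Sep 17, 2019; Sep 21, 2019 is on or after that date.
Step 3 — counting 82 days from Oct 6, 2019 (end of the 15-day response period, which began when the investor circular is published on Sep 21, 2019) gives a deadline of Dec 27, 2019; Oct 7, 2019 is within that limit.
Step 4 — must wait 39 days from Aug 5, 2019 (when the transaction closes), so not before Sep 13, 2019; done Oct 12, 2019 — permitted.
Step 5 — must wait 15 days from Oct 12, 2019 (when the auditor's consent is delivered), so not before Oct 27, 2019; done Oct 29, 2019, after the minimum wait.
Step 6 — counting 43 days from Nov 16, 2019 (end of the 18-day hold period, which began when the posting confirmation is filed on Oct 29, 2019) gives a deadline of Dec 29, 2019; done Dec 31, 2019 — 2 days late.
The procedure was therefore not followed at step 6.

Step 6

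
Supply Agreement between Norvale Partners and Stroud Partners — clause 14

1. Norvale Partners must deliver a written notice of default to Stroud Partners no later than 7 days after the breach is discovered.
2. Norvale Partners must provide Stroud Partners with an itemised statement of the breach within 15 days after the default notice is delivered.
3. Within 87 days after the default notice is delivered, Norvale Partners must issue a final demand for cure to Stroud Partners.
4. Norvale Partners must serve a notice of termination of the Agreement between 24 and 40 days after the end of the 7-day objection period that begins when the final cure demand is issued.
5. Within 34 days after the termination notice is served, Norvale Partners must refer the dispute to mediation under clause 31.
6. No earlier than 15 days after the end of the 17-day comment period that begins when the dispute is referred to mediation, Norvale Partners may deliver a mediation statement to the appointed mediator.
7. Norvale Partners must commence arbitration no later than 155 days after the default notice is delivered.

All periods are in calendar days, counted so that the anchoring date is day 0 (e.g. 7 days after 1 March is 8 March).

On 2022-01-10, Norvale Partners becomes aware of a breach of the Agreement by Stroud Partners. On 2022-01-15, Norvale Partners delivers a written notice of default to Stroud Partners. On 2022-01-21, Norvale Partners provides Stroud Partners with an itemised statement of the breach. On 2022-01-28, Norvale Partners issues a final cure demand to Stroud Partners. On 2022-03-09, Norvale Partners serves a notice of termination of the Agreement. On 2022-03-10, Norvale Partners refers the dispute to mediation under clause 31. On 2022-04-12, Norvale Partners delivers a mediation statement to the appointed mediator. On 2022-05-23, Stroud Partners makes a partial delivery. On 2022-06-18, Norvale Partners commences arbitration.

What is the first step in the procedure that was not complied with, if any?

(1) due by 2022-01-10 + 7 days = 2022-01-17; completed 2022-01-15, before the deadline.
(2) due by 2022-01-15 + 15 days = 2022-01-30; done 2022-01-21 — timely.
(3) due by 2022-01-15 + 87 days = 2022-04-12; done 2022-01-28 — timely.
(4) the permitted window runs from 2022-02-04 + 24 = 2022-02-28 to 2022-02-04 + 40 = 2022-03-16; done 2022-03-09, which is between those dates.
(5) due by 2022-03-09 + 34 days = 2022-04-12; 2022-03-10 is within that limit.
(6) permitted from 2022-03-27 + 15 days = 2022-04-11 onward; done 2022-04-12, after the minimum wait.
(7) due by 2022-01-15 + 155 days = 2022-06-19; completed 2022-06-18, before the deadline.

None — every step was satisfied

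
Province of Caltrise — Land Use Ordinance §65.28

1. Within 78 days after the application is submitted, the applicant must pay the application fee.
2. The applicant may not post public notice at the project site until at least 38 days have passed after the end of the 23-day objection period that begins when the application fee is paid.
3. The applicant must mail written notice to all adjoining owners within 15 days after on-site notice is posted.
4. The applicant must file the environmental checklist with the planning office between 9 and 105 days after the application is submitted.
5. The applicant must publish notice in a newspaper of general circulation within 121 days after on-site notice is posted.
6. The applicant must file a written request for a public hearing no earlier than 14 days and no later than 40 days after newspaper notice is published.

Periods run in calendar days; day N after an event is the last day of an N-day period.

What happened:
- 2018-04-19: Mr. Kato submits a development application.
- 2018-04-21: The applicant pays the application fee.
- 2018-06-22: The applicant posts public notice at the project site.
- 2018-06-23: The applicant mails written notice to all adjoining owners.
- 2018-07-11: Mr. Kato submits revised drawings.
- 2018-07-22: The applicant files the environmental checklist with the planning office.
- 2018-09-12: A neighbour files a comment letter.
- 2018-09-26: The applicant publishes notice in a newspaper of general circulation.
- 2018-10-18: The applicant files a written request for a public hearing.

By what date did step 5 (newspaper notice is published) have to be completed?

2018-10-21

Step 5 runs from 2018-06-22, when on-site notice is posted. 121 days after 2018-06-22 is 2018-10-21.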